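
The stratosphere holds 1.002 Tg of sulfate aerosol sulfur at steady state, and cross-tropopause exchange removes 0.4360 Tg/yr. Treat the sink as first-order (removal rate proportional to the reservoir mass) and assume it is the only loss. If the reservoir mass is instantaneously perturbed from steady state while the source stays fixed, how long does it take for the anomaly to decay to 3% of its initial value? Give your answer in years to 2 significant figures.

For a linear reservoir the anomaly decays as exp(−t/τ) with τ = M/F = 1.002/0.4360 = 2.298 yr.
exp(−t/τ) = 0.03 ⇒ t = −τ ln(0.03) = 2.298 × 3.507 = 8.059 yr.

8.1 yr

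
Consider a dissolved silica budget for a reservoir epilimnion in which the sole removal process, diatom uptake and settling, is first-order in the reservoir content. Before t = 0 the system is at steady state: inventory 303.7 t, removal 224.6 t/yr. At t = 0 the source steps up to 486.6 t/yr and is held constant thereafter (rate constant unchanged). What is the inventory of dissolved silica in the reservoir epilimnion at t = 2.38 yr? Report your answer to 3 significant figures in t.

τ = M₀/F₀ = 303.7/224.6 = 1.352 yr; rate constant k = 1/τ.
New steady state M_∞ = F₁/k = F₁·τ = 486.6 × 1.352 = 657.97 t.
M(t) = M_∞ + (M₀ − M_∞)·e^(−t/τ); t/τ = 2.38/1.352 = 1.760, so e^(−t/τ) = 0.1720.
M(t) = 657.97 − 354.3 × 0.1720 = 597.03 t.

597 t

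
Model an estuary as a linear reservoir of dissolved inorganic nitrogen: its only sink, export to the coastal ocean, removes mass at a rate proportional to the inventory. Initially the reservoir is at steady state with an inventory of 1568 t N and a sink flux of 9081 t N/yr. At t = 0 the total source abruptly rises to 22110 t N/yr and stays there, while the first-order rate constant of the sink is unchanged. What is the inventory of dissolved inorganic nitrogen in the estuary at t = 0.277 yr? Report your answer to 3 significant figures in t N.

The sink rate constant is k = F₀/M₀ = 9081/1568 = 5.791 yr⁻¹.
Solving dM/dt = F₁ − kM with M(0) = M₀ gives M(t) = F₁/k + (M₀ − F₁/k)·e^(−kt).
F₁/k = 22110/5.791 = 3817.7 t N; kt = 5.791 × 0.277 = 1.604, e^(−kt) = 0.2010.
M(0.277) = 3817.7 + (1568 − 3817.7) × 0.2010 = 3817.7 − 452.3 = 3365.4 t N.

3370 t N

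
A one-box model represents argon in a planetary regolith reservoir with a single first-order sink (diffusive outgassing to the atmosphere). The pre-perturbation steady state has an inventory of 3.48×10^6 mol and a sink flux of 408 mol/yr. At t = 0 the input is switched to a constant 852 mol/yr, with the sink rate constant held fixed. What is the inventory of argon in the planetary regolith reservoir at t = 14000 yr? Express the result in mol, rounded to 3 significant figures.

Residence time τ = M₀/F₀ = 8529 yr. The eventual steady state is M_∞ = M₀·(F₁/F₀) = 3.48×10^6 × 852/408 = 7.2671×10^6 mol.
The anomaly ΔM(t) = M(t) − M_∞ decays as ΔM₀·e^(−t/τ) with ΔM₀ = 3.48×10^6 − 7.2671×10^6 = −3.787×10^6 mol.
At t = 14000 yr, e^(−t/τ) = e^(−1.641) = 0.1937, so ΔM = −733600 mol and M = 7.2671×10^6 − 733600 = 6.5335×10^6 mol.

6.53×10^6 mol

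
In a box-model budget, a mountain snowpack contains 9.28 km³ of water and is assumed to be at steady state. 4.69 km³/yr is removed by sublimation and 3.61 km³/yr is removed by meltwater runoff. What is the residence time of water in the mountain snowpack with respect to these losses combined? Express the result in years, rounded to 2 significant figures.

1.1 yr

Total removal = 4.690 + 3.610 = 8.3000 km³/yr.
τ = M / ΣF_out = 9.28 / 8.3000 = 1.118 yr.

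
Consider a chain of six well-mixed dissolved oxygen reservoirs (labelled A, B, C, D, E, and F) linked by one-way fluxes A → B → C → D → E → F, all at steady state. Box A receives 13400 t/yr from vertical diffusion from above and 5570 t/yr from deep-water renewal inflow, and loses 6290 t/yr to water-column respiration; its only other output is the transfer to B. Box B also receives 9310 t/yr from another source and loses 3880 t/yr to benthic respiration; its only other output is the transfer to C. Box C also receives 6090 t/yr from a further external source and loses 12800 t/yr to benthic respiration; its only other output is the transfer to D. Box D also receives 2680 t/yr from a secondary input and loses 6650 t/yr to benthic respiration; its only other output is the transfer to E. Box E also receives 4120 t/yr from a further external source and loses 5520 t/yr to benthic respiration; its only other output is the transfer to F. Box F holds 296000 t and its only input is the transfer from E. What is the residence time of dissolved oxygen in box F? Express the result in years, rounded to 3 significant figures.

Box A: F(A→B) = (13400 + 5570) − 6290 = 12680 t/yr.
Box B: F(B→C) = (12680 + 9310) − 3880 = 18110 t/yr.
Box C: F(C→D) = (18110 + 6090) − 12800 = 11400 t/yr.
Box D: F(D→E) = (11400 + 2680) − 6650 = 7430.0 t/yr.
Box E: F(E→F) = (7430.0 + 4120) − 5520 = 6030.0 t/yr.
Box F throughput = its input = 6030.0 t/yr; τ = 296000 / 6030.0 = 49.09 yr.

49.1 yr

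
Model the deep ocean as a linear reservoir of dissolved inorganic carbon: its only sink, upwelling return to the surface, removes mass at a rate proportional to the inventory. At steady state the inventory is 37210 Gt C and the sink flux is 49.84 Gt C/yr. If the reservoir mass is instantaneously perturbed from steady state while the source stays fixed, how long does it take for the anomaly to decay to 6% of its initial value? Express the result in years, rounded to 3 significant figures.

2100 yr

For a linear reservoir the anomaly decays as exp(−t/τ) with τ = M/F = 37210/49.84 = 746.6 yr.
exp(−t/τ) = 0.06 ⇒ t = −τ ln(0.06) = 746.6 × 2.813 = 2100 yr.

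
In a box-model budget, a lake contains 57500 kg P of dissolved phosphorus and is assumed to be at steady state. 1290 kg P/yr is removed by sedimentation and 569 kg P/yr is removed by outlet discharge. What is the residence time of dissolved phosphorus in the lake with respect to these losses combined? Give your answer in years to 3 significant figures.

Total removal = 1290 + 569.0 = 1859.0 kg P/yr.
τ = M / ΣF_out = 57500 / 1859.0 = 30.93 yr.

30.9 yr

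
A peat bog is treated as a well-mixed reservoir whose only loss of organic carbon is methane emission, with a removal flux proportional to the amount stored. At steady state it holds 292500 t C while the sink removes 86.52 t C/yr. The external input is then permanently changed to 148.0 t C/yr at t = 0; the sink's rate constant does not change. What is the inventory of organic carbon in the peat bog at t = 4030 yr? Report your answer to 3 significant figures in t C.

The sink rate constant is k = F₀/M₀ = 86.52/292500 = 0.0002958 yr⁻¹.
Solving dM/dt = F₁ − kM with M(0) = M₀ gives M(t) = F₁/k + (M₀ − F₁/k)·e^(−kt).
F₁/k = 148.0/0.0002958 = 500350 t C; kt = 0.0002958 × 4030 = 1.192, e^(−kt) = 0.3036.
M(4030) = 500350 + (292500 − 500350) × 0.3036 = 500350 − 63100 = 437250 t C.

437000 t C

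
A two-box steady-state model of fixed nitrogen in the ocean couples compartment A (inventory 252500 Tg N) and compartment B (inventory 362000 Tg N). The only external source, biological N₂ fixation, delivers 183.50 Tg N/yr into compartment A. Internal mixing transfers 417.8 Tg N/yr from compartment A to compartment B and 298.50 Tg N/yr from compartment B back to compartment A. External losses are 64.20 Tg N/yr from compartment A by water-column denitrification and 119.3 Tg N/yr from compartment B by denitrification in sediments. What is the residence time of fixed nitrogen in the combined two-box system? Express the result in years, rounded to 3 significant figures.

3350 yr

For the system as a whole, the A↔B exchange is internal and contributes nothing to the throughput; only the external sinks remove mass.
M_total = 252500 + 362000 = 614500 Tg N.
ΣF_external_out = 64.20 + 119.3 = 183.50 Tg N/yr.
τ = M_total / ΣF_ext = 614500 / 183.50 = 3349 yr.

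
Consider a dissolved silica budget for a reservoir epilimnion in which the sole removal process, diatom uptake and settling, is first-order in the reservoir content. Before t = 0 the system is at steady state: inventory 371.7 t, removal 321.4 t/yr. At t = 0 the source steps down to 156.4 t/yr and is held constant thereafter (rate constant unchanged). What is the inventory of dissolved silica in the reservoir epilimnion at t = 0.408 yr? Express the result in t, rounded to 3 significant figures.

315 t

τ = M₀/F₀ = 371.7/321.4 = 1.157 yr; rate constant k = 1/τ.
New steady state M_∞ = F₁/k = F₁·τ = 156.4 × 1.157 = 180.88 t.
M(t) = M_∞ + (M₀ − M_∞)·e^(−t/τ); t/τ = 0.408/1.157 = 0.3528, so e^(−t/τ) = 0.7027.
M(t) = 180.88 + 190.8 × 0.7027 = 314.97 t.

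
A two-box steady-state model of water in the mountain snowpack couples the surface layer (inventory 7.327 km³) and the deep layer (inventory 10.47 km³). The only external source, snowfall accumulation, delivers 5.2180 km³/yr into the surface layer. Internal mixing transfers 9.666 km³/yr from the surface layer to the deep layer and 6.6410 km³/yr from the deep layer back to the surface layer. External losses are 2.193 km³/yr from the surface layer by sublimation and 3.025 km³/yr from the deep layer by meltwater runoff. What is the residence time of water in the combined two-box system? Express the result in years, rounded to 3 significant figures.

Treat the two boxes together as one reservoir: the mixing fluxes between them are internal recycling, so τ = ΣM / Σ(external losses).
M_total = 7.327 + 10.47 = 17.797 km³.
ΣF_external_out = 2.193 + 3.025 = 5.2180 km³/yr.
τ = M_total / ΣF_ext = 17.797 / 5.2180 = 3.411 yr.

3.41 yr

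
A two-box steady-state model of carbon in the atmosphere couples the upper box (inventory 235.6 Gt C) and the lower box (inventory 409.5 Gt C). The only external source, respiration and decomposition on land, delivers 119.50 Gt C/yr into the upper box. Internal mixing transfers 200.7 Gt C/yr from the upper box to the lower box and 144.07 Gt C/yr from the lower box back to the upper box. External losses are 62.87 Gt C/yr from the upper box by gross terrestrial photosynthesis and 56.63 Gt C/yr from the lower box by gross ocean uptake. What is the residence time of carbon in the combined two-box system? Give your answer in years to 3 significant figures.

5.40 yr

For the system as a whole, the A↔B exchange is internal and contributes nothing to the throughput; only the external sinks remove mass.
M_total = 235.6 + 409.5 = 645.10 Gt C.
ΣF_external_out = 62.87 + 56.63 = 119.50 Gt C/yr.
τ = M_total / ΣF_ext = 645.10 / 119.50 = 5.398 yr.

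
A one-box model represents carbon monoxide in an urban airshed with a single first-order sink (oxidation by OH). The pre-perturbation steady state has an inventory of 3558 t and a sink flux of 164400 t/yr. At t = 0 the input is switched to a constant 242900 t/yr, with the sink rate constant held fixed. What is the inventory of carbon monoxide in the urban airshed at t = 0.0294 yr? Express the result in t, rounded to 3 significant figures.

4820 t

The sink rate constant is k = F₀/M₀ = 164400/3558 = 46.21 yr⁻¹.
Solving dM/dt = F₁ − kM with M(0) = M₀ gives M(t) = F₁/k + (M₀ − F₁/k)·e^(−kt).
F₁/k = 242900/46.21 = 5256.9 t; kt = 46.21 × 0.0294 = 1.358, e^(−kt) = 0.2571.
M(0.0294) = 5256.9 + (3558 − 5256.9) × 0.2571 = 5256.9 − 436.7 = 4820.2 t.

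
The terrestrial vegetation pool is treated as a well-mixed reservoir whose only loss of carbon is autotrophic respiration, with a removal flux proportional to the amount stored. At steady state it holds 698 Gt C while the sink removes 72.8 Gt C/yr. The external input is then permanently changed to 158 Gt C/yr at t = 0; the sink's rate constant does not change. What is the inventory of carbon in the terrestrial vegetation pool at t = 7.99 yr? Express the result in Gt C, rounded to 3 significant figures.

1160 Gt C

Residence time τ = M₀/F₀ = 9.588 yr. The eventual steady state is M_∞ = M₀·(F₁/F₀) = 698 × 158/72.8 = 1514.9 Gt C.
The anomaly ΔM(t) = M(t) − M_∞ decays as ΔM₀·e^(−t/τ) with ΔM₀ = 698 − 1514.9 = −816.9 Gt C.
At t = 7.99 yr, e^(−t/τ) = e^(−0.8333) = 0.4346, so ΔM = −355.0 Gt C and M = 1514.9 − 355.0 = 1159.9 Gt C.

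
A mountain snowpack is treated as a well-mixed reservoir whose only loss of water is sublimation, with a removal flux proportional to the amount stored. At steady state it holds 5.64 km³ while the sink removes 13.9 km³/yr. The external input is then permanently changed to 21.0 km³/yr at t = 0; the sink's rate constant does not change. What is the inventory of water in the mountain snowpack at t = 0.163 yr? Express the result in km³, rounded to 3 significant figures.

The sink rate constant is k = F₀/M₀ = 13.9/5.64 = 2.465 yr⁻¹.
Solving dM/dt = F₁ − kM with M(0) = M₀ gives M(t) = F₁/k + (M₀ − F₁/k)·e^(−kt).
F₁/k = 21.0/2.465 = 8.5209 km³; kt = 2.465 × 0.163 = 0.4017, e^(−kt) = 0.6692.
M(0.163) = 8.5209 + (5.64 − 8.5209) × 0.6692 = 8.5209 − 1.928 = 6.5931 km³.

6.59 km³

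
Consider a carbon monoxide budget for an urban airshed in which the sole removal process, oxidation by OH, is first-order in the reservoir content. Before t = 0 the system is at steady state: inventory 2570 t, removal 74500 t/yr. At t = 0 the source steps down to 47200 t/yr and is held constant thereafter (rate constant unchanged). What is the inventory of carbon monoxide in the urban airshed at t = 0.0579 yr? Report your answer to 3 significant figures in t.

1800 t

Residence time τ = M₀/F₀ = 0.03450 yr. The eventual steady state is M_∞ = M₀·(F₁/F₀) = 2570 × 47200/74500 = 1628.2 t.
The anomaly ΔM(t) = M(t) − M_∞ decays as ΔM₀·e^(−t/τ) with ΔM₀ = 2570 − 1628.2 = 941.8 t.
At t = 0.0579 yr, e^(−t/τ) = e^(−1.678) = 0.1867, so ΔM = 175.8 t and M = 1628.2 + 175.8 = 1804.0 t.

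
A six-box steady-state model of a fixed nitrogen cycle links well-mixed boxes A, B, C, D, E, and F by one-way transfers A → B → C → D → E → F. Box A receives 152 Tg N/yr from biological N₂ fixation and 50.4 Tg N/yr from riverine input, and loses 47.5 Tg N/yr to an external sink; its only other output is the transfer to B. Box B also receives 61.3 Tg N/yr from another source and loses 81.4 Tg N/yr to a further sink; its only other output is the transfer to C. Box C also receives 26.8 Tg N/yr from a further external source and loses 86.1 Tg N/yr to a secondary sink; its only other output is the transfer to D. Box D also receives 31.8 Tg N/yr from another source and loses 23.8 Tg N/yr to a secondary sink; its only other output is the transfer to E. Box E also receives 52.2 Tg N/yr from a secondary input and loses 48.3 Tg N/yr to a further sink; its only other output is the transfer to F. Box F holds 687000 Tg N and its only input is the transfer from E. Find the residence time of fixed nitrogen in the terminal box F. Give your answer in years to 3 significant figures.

7860 yr

Box A: F(A→B) = (152 + 50.4) − 47.5 = 154.90 Tg N/yr.
Box B: F(B→C) = (154.90 + 61.3) − 81.4 = 134.80 Tg N/yr.
Box C: F(C→D) = (134.80 + 26.8) − 86.1 = 75.500 Tg N/yr.
Box D: F(D→E) = (75.500 + 31.8) − 23.8 = 83.500 Tg N/yr.
Box E: F(E→F) = (83.500 + 52.2) − 48.3 = 87.400 Tg N/yr.
Box F throughput = its input = 87.400 Tg N/yr; τ = 687000 / 87.400 = 7860 yr.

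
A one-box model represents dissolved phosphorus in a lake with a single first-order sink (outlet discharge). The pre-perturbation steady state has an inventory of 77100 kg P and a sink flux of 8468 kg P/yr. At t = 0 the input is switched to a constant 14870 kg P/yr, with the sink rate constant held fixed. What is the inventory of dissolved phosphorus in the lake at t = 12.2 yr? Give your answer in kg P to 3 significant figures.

The sink rate constant is k = F₀/M₀ = 8468/77100 = 0.1098 yr⁻¹.
Solving dM/dt = F₁ − kM with M(0) = M₀ gives M(t) = F₁/k + (M₀ − F₁/k)·e^(−kt).
F₁/k = 14870/0.1098 = 135390 kg P; kt = 0.1098 × 12.2 = 1.340, e^(−kt) = 0.2619.
M(12.2) = 135390 + (77100 − 135390) × 0.2619 = 135390 − 15260 = 120130 kg P.

120000 kg P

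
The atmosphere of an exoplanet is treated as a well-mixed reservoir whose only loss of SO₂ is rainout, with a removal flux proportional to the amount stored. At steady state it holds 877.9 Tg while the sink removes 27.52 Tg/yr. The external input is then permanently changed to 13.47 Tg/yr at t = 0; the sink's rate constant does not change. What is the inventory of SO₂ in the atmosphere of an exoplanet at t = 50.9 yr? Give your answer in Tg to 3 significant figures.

Residence time τ = M₀/F₀ = 31.90 yr. The eventual steady state is M_∞ = M₀·(F₁/F₀) = 877.9 × 13.47/27.52 = 429.70 Tg.
The anomaly ΔM(t) = M(t) − M_∞ decays as ΔM₀·e^(−t/τ) with ΔM₀ = 877.9 − 429.70 = 448.2 Tg.
At t = 50.9 yr, e^(−t/τ) = e^(−1.596) = 0.2028, so ΔM = 90.89 Tg and M = 429.70 + 90.89 = 520.59 Tg.

521 Tg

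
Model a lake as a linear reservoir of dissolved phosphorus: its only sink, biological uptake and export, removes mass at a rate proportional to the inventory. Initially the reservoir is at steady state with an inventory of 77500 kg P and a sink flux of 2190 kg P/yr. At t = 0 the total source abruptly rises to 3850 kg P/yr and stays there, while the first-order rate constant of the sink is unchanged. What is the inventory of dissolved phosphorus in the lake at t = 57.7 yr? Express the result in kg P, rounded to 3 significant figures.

Residence time τ = M₀/F₀ = 35.39 yr. The eventual steady state is M_∞ = M₀·(F₁/F₀) = 77500 × 3850/2190 = 136240 kg P.
The anomaly ΔM(t) = M(t) − M_∞ decays as ΔM₀·e^(−t/τ) with ΔM₀ = 77500 − 136240 = −58740 kg P.
At t = 57.7 yr, e^(−t/τ) = e^(−1.630) = 0.1958, so ΔM = −11500 kg P and M = 136240 − 11500 = 124740 kg P.

125000 kg P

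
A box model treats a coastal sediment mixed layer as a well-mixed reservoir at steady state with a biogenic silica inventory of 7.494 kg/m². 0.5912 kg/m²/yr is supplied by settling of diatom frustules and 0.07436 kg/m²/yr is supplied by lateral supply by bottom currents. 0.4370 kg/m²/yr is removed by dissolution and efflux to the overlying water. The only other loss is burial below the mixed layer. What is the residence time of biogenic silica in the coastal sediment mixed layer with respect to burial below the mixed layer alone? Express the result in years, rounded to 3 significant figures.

32.8 yr

At steady state ΣF_in = ΣF_out.
ΣF_in = 0.5912 + 0.07436 = 0.66556 kg/m²/yr.
Burial below the mixed layer flux = ΣF_in − (0.4370) = 0.66556 − 0.4370 = 0.2286 kg/m²/yr.
τ = M / F = 7.494 / 0.2286 = 32.79 yr.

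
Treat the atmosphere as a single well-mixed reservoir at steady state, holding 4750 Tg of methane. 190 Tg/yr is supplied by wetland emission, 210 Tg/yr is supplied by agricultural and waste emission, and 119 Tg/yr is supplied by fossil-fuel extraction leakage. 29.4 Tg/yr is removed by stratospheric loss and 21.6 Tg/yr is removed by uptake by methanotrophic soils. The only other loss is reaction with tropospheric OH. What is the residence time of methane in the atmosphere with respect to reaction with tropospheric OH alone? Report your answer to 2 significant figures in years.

10 yr

At steady state ΣF_in = ΣF_out.
ΣF_in = 190 + 210 + 119 = 519.00 Tg/yr.
Reaction with tropospheric OH flux = ΣF_in − (29.4 + 21.6) = 519.00 − 51.00 = 468.0 Tg/yr.
τ = M / F = 4750 / 468.0 = 10.15 yr.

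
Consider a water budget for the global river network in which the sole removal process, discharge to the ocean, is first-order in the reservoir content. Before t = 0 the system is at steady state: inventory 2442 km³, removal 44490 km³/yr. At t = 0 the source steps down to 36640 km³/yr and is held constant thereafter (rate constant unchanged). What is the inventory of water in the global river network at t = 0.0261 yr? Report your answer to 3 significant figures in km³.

2280 km³

τ = M₀/F₀ = 2442/44490 = 0.05489 yr; rate constant k = 1/τ.
New steady state M_∞ = F₁/k = F₁·τ = 36640 × 0.05489 = 2011.1 km³.
M(t) = M_∞ + (M₀ − M_∞)·e^(−t/τ); t/τ = 0.0261/0.05489 = 0.4755, so e^(−t/τ) = 0.6216.
M(t) = 2011.1 + 430.9 × 0.6216 = 2278.9 km³.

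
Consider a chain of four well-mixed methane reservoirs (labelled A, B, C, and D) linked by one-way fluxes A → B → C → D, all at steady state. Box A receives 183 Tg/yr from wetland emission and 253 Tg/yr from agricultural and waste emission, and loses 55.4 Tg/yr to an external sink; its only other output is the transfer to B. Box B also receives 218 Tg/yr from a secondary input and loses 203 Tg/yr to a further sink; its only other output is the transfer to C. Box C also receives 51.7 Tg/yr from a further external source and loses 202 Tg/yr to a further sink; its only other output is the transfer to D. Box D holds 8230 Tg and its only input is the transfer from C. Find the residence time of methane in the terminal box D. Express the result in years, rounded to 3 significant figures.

33.6 yr

Box A: F(A→B) = (183 + 253) − 55.4 = 380.60 Tg/yr.
Box B: F(B→C) = (380.60 + 218) − 203 = 395.60 Tg/yr.
Box C: F(C→D) = (395.60 + 51.7) − 202 = 245.30 Tg/yr.
Box D throughput = its input = 245.30 Tg/yr; τ = 8230 / 245.30 = 33.55 yr.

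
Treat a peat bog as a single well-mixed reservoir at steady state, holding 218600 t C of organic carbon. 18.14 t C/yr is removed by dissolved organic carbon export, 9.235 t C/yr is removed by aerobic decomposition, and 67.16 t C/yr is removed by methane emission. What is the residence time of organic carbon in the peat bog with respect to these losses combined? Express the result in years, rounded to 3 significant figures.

Total removal = 18.14 + 9.235 + 67.16 = 94.535 t C/yr.
τ = M / ΣF_out = 218600 / 94.535 = 2312 yr.

2310 yr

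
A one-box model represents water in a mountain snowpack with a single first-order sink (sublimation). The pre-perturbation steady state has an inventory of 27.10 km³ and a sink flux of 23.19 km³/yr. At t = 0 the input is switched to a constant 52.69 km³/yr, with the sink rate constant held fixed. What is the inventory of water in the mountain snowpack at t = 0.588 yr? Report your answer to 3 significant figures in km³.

40.7 km³

τ = M₀/F₀ = 27.10/23.19 = 1.169 yr; rate constant k = 1/τ.
New steady state M_∞ = F₁/k = F₁·τ = 52.69 × 1.169 = 61.574 km³.
M(t) = M_∞ + (M₀ − M_∞)·e^(−t/τ); t/τ = 0.588/1.169 = 0.5032, so e^(−t/τ) = 0.6046.
M(t) = 61.574 − 34.47 × 0.6046 = 40.730 km³.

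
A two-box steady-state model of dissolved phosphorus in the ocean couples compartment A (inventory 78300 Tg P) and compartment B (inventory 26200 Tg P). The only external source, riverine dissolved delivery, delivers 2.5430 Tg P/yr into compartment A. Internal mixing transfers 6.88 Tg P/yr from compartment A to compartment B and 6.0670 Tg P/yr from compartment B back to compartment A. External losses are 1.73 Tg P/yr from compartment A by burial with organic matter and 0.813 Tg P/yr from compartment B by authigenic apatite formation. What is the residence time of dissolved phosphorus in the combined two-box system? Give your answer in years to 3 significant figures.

Residence time in the combined system uses the total inventory and the total *external* removal — internal exchanges between the two boxes cancel.
M_total = 78300 + 26200 = 104500 Tg P.
ΣF_external_out = 1.73 + 0.813 = 2.5430 Tg P/yr.
τ = M_total / ΣF_ext = 104500 / 2.5430 = 41090 yr.

41100 yr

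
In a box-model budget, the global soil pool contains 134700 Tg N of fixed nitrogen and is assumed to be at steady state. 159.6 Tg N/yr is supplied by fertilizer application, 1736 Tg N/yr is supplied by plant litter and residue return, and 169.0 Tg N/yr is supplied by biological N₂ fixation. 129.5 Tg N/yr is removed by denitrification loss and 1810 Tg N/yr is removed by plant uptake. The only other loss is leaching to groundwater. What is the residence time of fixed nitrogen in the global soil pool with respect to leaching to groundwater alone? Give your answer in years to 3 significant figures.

At steady state ΣF_in = ΣF_out.
ΣF_in = 159.6 + 1736 + 169.0 = 2064.6 Tg N/yr.
Leaching to groundwater flux = ΣF_in − (129.5 + 1810) = 2064.6 − 1940 = 125.1 Tg N/yr.
τ = M / F = 134700 / 125.1 = 1077 yr.

1080 yr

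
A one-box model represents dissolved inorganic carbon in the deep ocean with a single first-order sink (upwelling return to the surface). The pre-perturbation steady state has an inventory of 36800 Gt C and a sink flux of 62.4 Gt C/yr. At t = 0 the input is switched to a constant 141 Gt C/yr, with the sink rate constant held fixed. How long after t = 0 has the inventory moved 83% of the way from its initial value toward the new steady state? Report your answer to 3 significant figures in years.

τ = M₀/F₀ = 36800/62.4 = 589.7 yr.
The remaining gap fraction is e^(−t/τ); 83% covered ⇒ e^(−t/τ) = 0.170.
t = −τ ln(0.170) = 589.7 × 1.772 = 1045 yr.

1050 yr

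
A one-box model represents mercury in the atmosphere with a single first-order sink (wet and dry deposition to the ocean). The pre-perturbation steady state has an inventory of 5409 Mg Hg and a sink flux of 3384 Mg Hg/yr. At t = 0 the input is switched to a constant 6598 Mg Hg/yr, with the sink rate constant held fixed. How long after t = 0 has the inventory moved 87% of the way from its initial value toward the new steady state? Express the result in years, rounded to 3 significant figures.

3.26 yr

τ = M₀/F₀ = 5409/3384 = 1.598 yr.
The remaining gap fraction is e^(−t/τ); 87% covered ⇒ e^(−t/τ) = 0.130.
t = −τ ln(0.130) = 1.598 × 2.040 = 3.261 yr.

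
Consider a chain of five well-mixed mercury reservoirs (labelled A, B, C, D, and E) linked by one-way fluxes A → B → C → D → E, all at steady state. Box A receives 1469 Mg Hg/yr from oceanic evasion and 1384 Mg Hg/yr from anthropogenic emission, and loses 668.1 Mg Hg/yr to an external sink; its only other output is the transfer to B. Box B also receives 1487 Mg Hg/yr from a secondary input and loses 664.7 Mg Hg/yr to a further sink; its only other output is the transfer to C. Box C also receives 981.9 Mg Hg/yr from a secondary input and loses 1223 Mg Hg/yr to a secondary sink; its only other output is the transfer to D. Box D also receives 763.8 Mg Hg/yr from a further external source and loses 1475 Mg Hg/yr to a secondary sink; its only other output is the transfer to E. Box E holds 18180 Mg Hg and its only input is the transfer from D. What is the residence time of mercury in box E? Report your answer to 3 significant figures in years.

Box A: F(A→B) = (1469 + 1384) − 668.1 = 2184.9 Mg Hg/yr.
Box B: F(B→C) = (2184.9 + 1487) − 664.7 = 3007.2 Mg Hg/yr.
Box C: F(C→D) = (3007.2 + 981.9) − 1223 = 2766.1 Mg Hg/yr.
Box D: F(D→E) = (2766.1 + 763.8) − 1475 = 2054.9 Mg Hg/yr.
Box E throughput = its input = 2054.9 Mg Hg/yr; τ = 18180 / 2054.9 = 8.847 yr.

8.85 yr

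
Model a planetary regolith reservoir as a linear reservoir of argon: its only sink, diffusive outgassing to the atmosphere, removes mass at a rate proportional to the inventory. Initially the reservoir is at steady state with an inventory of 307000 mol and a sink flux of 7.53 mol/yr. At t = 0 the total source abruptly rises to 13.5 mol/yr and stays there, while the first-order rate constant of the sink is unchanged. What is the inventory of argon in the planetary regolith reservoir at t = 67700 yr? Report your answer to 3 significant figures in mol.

The sink rate constant is k = F₀/M₀ = 7.53/307000 = 2.453×10^-5 yr⁻¹.
Solving dM/dt = F₁ − kM with M(0) = M₀ gives M(t) = F₁/k + (M₀ − F₁/k)·e^(−kt).
F₁/k = 13.5/2.453×10^-5 = 550400 mol; kt = 2.453×10^-5 × 67700 = 1.661, e^(−kt) = 0.1900.
M(67700) = 550400 + (307000 − 550400) × 0.1900 = 550400 − 46260 = 504140 mol.

504000 mol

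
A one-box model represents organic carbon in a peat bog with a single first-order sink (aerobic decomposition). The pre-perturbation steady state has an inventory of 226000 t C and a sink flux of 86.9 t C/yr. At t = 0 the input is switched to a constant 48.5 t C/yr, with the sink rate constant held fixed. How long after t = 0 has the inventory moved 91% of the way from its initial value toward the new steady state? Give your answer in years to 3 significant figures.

τ = M₀/F₀ = 226000/86.9 = 2601 yr.
The remaining gap fraction is e^(−t/τ); 91% covered ⇒ e^(−t/τ) = 0.0900.
t = −τ ln(0.0900) = 2601 × 2.408 = 6262 yr.

6260 yr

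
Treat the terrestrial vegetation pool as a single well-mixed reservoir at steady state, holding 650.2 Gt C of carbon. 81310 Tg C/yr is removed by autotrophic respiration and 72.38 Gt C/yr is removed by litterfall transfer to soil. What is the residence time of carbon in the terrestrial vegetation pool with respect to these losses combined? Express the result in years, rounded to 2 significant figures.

4.2 yr

Convert the autotrophic respiration flux: 81310 Tg C/yr = 81.31 Gt C/yr.
Total removal = 81.31 + 72.38 = 153.69 Gt C/yr.
τ = M / ΣF_out = 650.2 / 153.69 = 4.231 yr.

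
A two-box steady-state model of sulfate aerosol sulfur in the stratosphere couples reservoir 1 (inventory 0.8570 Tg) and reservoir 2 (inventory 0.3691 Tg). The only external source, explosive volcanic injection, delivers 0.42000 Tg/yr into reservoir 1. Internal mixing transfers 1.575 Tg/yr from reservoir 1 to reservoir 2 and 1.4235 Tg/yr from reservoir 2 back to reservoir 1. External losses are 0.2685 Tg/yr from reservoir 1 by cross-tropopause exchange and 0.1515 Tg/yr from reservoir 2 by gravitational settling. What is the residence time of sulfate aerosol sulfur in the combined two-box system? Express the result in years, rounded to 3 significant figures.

Residence time in the combined system uses the total inventory and the total *external* removal — internal exchanges between the two boxes cancel.
M_total = 0.8570 + 0.3691 = 1.2261 Tg.
ΣF_external_out = 0.2685 + 0.1515 = 0.42000 Tg/yr.
τ = M_total / ΣF_ext = 1.2261 / 0.42000 = 2.919 yr.

2.92 yr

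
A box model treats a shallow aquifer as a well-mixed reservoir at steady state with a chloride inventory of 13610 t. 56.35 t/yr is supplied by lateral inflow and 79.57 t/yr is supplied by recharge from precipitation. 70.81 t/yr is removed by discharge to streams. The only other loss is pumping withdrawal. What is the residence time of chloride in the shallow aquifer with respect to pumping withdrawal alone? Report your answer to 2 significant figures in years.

210 yr

At steady state ΣF_in = ΣF_out.
ΣF_in = 56.35 + 79.57 = 135.92 t/yr.
Pumping withdrawal flux = ΣF_in − (70.81) = 135.92 − 70.81 = 65.11 t/yr.
τ = M / F = 13610 / 65.11 = 209.0 yr.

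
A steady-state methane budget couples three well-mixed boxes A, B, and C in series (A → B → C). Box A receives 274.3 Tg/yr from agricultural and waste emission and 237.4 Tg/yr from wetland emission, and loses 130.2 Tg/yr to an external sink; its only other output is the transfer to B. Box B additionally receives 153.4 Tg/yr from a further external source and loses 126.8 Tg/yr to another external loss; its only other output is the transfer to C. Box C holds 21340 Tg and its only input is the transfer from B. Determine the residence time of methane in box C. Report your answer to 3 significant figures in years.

52.3 yr

Box A: F(A→B) = (274.3 + 237.4) − 130.2 = 381.50 Tg/yr.
Box B: F(B→C) = (381.50 + 153.4) − 126.8 = 408.10 Tg/yr.
Box C throughput = its input = 408.10 Tg/yr; τ = 21340 / 408.10 = 52.29 yr.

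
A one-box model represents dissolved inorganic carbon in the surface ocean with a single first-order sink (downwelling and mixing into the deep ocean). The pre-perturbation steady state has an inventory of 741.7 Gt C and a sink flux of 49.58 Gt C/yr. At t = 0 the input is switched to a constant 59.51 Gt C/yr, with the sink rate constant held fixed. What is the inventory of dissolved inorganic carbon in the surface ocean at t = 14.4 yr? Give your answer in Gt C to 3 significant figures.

834 Gt C

Residence time τ = M₀/F₀ = 14.96 yr. The eventual steady state is M_∞ = M₀·(F₁/F₀) = 741.7 × 59.51/49.58 = 890.25 Gt C.
The anomaly ΔM(t) = M(t) − M_∞ decays as ΔM₀·e^(−t/τ) with ΔM₀ = 741.7 − 890.25 = −148.5 Gt C.
At t = 14.4 yr, e^(−t/τ) = e^(−0.9626) = 0.3819, so ΔM = −56.73 Gt C and M = 890.25 − 56.73 = 833.52 Gt C.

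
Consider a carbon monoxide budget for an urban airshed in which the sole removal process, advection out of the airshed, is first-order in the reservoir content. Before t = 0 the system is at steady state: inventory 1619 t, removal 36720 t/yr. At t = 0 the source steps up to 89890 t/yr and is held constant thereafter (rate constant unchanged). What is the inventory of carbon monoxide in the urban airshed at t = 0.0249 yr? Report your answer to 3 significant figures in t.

Residence time τ = M₀/F₀ = 0.04409 yr. The eventual steady state is M_∞ = M₀·(F₁/F₀) = 1619 × 89890/36720 = 3963.3 t.
The anomaly ΔM(t) = M(t) − M_∞ decays as ΔM₀·e^(−t/τ) with ΔM₀ = 1619 − 3963.3 = −2344 t.
At t = 0.0249 yr, e^(−t/τ) = e^(−0.5647) = 0.5685, so ΔM = −1333 t and M = 3963.3 − 1333 = 2630.6 t.

2630 t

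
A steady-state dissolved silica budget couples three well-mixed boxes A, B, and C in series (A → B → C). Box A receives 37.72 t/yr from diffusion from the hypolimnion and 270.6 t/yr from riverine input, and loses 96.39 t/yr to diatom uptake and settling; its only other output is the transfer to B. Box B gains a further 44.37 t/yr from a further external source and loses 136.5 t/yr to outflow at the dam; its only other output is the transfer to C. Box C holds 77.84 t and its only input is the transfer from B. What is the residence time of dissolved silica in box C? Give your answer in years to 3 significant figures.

0.650 yr

Box A: F(A→B) = (37.72 + 270.6) − 96.39 = 211.93 t/yr.
Box B: F(B→C) = (211.93 + 44.37) − 136.5 = 119.80 t/yr.
Box C throughput = its input = 119.80 t/yr; τ = 77.84 / 119.80 = 0.6497 yr.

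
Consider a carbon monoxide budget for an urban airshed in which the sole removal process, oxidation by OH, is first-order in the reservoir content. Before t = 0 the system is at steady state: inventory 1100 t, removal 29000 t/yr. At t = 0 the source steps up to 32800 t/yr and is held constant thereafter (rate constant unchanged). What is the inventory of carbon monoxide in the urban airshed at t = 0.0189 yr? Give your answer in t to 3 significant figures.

1160 t

Residence time τ = M₀/F₀ = 0.03793 yr. The eventual steady state is M_∞ = M₀·(F₁/F₀) = 1100 × 32800/29000 = 1244.1 t.
The anomaly ΔM(t) = M(t) − M_∞ decays as ΔM₀·e^(−t/τ) with ΔM₀ = 1100 − 1244.1 = −144.1 t.
At t = 0.0189 yr, e^(−t/τ) = e^(−0.4983) = 0.6076, so ΔM = −87.58 t and M = 1244.1 − 87.58 = 1156.6 t.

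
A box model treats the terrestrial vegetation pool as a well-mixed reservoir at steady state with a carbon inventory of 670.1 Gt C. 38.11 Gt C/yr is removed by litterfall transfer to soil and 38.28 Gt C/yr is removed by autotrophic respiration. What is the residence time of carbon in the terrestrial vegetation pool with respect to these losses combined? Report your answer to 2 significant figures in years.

Total removal = 38.11 + 38.28 = 76.390 Gt C/yr.
τ = M / ΣF_out = 670.1 / 76.390 = 8.772 yr.

8.8 yr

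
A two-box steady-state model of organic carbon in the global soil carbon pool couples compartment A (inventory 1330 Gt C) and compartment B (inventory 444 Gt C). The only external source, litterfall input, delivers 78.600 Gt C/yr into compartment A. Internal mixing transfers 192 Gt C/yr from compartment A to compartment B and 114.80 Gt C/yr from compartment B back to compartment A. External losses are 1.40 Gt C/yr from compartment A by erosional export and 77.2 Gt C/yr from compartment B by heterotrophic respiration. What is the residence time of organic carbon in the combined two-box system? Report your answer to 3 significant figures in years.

For the system as a whole, the A↔B exchange is internal and contributes nothing to the throughput; only the external sinks remove mass.
M_total = 1330 + 444 = 1774.0 Gt C.
ΣF_external_out = 1.40 + 77.2 = 78.600 Gt C/yr.
τ = M_total / ΣF_ext = 1774.0 / 78.600 = 22.57 yr.

22.6 yr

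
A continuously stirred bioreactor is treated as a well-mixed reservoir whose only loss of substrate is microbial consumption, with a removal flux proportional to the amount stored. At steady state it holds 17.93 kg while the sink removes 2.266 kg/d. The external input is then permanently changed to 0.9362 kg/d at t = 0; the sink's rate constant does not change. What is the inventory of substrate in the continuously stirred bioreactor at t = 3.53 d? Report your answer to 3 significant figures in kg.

14.1 kg

τ = M₀/F₀ = 17.93/2.266 = 7.913 d; rate constant k = 1/τ.
New steady state M_∞ = F₁/k = F₁·τ = 0.9362 × 7.913 = 7.4078 kg.
M(t) = M_∞ + (M₀ − M_∞)·e^(−t/τ); t/τ = 3.53/7.913 = 0.4461, so e^(−t/τ) = 0.6401.
M(t) = 7.4078 + 10.52 × 0.6401 = 14.143 kg.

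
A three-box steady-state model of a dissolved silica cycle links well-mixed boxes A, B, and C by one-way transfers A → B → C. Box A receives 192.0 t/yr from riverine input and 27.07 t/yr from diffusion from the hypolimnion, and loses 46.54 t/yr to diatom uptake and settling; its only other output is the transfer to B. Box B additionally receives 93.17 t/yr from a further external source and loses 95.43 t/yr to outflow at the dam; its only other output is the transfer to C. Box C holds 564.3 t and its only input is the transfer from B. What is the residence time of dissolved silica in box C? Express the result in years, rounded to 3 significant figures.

Box A: F(A→B) = (192.0 + 27.07) − 46.54 = 172.53 t/yr.
Box B: F(B→C) = (172.53 + 93.17) − 95.43 = 170.27 t/yr.
Box C throughput = its input = 170.27 t/yr; τ = 564.3 / 170.27 = 3.314 yr.

3.31 yr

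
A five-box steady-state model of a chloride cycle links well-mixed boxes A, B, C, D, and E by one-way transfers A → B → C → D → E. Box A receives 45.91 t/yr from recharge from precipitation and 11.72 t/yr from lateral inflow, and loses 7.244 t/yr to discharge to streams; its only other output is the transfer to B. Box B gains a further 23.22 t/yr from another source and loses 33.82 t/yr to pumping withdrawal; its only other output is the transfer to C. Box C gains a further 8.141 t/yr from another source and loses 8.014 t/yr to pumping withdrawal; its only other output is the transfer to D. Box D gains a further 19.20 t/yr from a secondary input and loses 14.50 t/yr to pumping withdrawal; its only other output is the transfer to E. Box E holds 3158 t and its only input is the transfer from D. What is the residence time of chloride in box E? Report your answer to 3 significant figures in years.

Box A: F(A→B) = (45.91 + 11.72) − 7.244 = 50.386 t/yr.
Box B: F(B→C) = (50.386 + 23.22) − 33.82 = 39.786 t/yr.
Box C: F(C→D) = (39.786 + 8.141) − 8.014 = 39.913 t/yr.
Box D: F(D→E) = (39.913 + 19.20) − 14.50 = 44.613 t/yr.
Box E throughput = its input = 44.613 t/yr; τ = 3158 / 44.613 = 70.79 yr.

70.8 yr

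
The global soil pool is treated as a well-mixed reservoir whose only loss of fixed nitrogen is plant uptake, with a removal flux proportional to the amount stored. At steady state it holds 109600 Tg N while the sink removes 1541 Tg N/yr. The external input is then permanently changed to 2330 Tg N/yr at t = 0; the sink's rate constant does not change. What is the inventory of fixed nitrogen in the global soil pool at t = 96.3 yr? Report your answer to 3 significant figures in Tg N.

Residence time τ = M₀/F₀ = 71.12 yr. The eventual steady state is M_∞ = M₀·(F₁/F₀) = 109600 × 2330/1541 = 165720 Tg N.
The anomaly ΔM(t) = M(t) − M_∞ decays as ΔM₀·e^(−t/τ) with ΔM₀ = 109600 − 165720 = −56120 Tg N.
At t = 96.3 yr, e^(−t/τ) = e^(−1.354) = 0.2582, so ΔM = −14490 Tg N and M = 165720 − 14490 = 151230 Tg N.

151000 Tg N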